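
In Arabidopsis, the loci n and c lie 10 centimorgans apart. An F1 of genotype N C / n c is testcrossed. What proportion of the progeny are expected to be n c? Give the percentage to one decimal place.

45.0%

A map distance of 10 centimorgans corresponds to a recombination frequency of 0.100.
The F1 is N C / n c, so n c is a parental gamete class with expected frequency (1 − r)/2 = 0.900/2 = 0.4500.
That is 0.4500 = 45.0% of the progeny.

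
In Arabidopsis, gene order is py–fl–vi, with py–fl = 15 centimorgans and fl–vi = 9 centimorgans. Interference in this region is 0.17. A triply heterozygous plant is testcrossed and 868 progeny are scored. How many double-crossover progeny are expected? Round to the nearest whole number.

Map distances give recombination frequencies of 0.150 and 0.090 for the two intervals.
With interference 0.17 (so coincidence = 0.83), expected double-crossover frequency = 0.150 × 0.090 × 0.83 = 0.01120.
Expected number = 0.01120 × 868 = 9.73 ≈ 10.

10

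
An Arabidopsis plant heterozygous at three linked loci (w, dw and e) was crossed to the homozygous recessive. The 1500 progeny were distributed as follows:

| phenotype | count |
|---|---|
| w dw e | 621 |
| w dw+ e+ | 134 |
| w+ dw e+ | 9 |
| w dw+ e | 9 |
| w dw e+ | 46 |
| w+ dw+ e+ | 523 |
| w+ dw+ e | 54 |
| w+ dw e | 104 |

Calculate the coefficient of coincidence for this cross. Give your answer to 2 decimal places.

The two most frequent reciprocal classes, w+ dw+ e+ and w dw e, are the parental types, so the F1 was w+ dw+ e+ / w dw e.
The two rarest classes, w+ dw e+ and w dw+ e, are the double crossovers. Comparing them with the parentals, only the dw allele has switched, so dw is the middle locus and the order is e – dw – w.
e–dw: (100 + 18)/1500 = 0.0787; dw–w: (238 + 18)/1500 = 0.1707.
Expected DCO frequency = 0.0787 × 0.1707 ≈ 0.01343; observed = 18/1500 ≈ 0.01200.
Coefficient of coincidence = 0.01200/0.01343 ≈ 0.89.

0.89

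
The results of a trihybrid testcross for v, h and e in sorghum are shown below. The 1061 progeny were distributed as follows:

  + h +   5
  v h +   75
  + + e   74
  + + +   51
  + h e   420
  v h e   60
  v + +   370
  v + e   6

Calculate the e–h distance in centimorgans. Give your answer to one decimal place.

15.1 centimorgans

The two most frequent reciprocal classes, v + + and + h e, are the parental types, so the F1 was v + + / + h e.
The two rarest classes, v + e and + h +, are the double crossovers. Comparing them with the parentals, only the e allele has switched, so e is the middle locus and the order is h – e – v.
Crossovers in the h–e interval produce the single-crossover classes v h + and + + e (75 + 74 = 149) plus the double crossovers (11).
RF(h–e) = (149 + 11) / 1061 = 160/1061 = 0.1508 → 15.1 centimorgans.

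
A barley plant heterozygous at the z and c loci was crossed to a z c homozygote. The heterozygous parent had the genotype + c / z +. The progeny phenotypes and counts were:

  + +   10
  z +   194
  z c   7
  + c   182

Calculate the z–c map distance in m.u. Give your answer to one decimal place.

The recombinant classes are + + and z c: 10 + 7 = 17.
Recombination frequency = 17/393 = 0.0433 ≈ 4.3%, i.e. 4.3 m.u.

4.3 m.u.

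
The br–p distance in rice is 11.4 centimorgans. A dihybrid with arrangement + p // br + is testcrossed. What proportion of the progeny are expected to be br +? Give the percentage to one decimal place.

44.3%

A map distance of 11.4 centimorgans corresponds to a recombination frequency of 0.114.
The F1 is + p / br +, so br + is a parental gamete class with expected frequency (1 − r)/2 = 0.886/2 = 0.4430.
That is 0.4430 = 44.3% of the progeny.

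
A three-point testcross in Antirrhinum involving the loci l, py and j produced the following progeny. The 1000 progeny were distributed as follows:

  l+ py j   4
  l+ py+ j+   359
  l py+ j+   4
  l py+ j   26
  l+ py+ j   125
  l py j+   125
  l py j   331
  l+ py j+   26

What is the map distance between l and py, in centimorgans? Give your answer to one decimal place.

6.0 centimorgans

The two most frequent reciprocal classes, l+ py+ j+ and l py j, are the parental types, so the F1 was l+ py+ j+ / l py j.
The two rarest classes, l py+ j+ and l+ py j, are the double crossovers. Comparing them with the parentals, only the l allele has switched, so l is the middle locus and the order is j – l – py.
Crossovers in the l–py interval produce the single-crossover classes l+ py j+ and l py+ j (26 + 26 = 52) plus the double crossovers (8).
RF(l–py) = (52 + 8) / 1000 = 60/1000 = 0.0600 → 6.0 centimorgans.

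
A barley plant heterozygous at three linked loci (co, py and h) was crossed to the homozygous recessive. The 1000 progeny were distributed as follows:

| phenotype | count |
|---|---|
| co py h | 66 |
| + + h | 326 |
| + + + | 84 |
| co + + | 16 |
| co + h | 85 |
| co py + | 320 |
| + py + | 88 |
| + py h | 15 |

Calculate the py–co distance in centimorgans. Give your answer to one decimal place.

The two most frequent reciprocal classes, + + h and co py +, are the parental types, so the F1 was + + h / co py +.
The two rarest classes, + py h and co + +, are the double crossovers. Comparing them with the parentals, only the py allele has switched, so py is the middle locus and the order is h – py – co.
Crossovers in the py–co interval produce the single-crossover classes co + h and + py + (85 + 88 = 173) plus the double crossovers (31).
RF(py–co) = (173 + 31) / 1000 = 204/1000 = 0.2040 → 20.4 centimorgans.

20.4 centimorgans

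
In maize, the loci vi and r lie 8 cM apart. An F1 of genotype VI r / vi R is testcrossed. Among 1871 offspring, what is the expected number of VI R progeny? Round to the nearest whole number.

A map distance of 8 cM corresponds to a recombination frequency of 0.080.
The F1 is VI r / vi R, so VI R is a recombinant gamete class with expected frequency r/2 = 0.080/2 = 0.0400.
Expected number = 0.0400 × 1871 = 74.84 ≈ 75.

75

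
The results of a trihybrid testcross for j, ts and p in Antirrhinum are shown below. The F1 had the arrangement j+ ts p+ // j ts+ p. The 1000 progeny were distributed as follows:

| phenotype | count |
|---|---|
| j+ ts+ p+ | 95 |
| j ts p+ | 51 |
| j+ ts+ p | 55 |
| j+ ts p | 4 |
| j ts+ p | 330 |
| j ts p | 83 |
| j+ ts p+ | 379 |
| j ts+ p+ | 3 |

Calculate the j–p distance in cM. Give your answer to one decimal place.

The two rarest classes, j+ ts p and j ts+ p+, are the double crossovers. Comparing them with the parentals, only the p allele has switched, so p is the middle locus and the order is ts – p – j.
Crossovers in the p–j interval produce the single-crossover classes j ts p+ and j+ ts+ p (51 + 55 = 106) plus the double crossovers (7).
RF(p–j) = (106 + 7) / 1000 = 113/1000 = 0.1130 → 11.3 cM.

11.3 cM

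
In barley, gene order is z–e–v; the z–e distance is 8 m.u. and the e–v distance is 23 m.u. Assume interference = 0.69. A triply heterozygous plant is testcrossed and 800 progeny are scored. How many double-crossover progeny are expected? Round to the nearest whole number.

5

Map distances give recombination frequencies of 0.080 and 0.230 for the two intervals.
With interference 0.69 (so coincidence = 0.31), expected double-crossover frequency = 0.080 × 0.230 × 0.31 = 0.00570.
Expected number = 0.00570 × 800 = 4.56 ≈ 5.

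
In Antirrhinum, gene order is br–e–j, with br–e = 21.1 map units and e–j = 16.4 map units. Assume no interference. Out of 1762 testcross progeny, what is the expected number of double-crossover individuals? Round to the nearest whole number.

61

Map distances give recombination frequencies of 0.211 and 0.164 for the two intervals.
With no interference, expected double-crossover frequency = 0.211 × 0.164 = 0.03460.
Expected number = 0.03460 × 1762 = 60.97 ≈ 61.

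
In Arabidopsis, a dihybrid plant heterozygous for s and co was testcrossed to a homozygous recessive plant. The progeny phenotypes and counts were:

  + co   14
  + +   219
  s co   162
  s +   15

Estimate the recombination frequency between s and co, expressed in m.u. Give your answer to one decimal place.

7.1 m.u.

The two most frequent classes, + + (219) and s co (162), are the parental types, so the F1 was + + / s co.
The recombinant classes are + co and s +: 14 + 15 = 29.
Recombination frequency = 29/410 = 0.0707 ≈ 7.1%, i.e. 7.1 m.u.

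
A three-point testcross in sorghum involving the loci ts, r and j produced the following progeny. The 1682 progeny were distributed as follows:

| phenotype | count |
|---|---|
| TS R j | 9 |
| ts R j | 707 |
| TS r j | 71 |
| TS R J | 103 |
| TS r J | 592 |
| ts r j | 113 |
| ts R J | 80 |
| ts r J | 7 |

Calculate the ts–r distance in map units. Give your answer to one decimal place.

The two most frequent reciprocal classes, ts R j and TS r J, are the parental types, so the F1 was ts R j / TS r J.
The two rarest classes, TS R j and ts r J, are the double crossovers. Comparing them with the parentals, only the ts allele has switched, so ts is the middle locus and the order is j – ts – r.
Crossovers in the ts–r interval produce the single-crossover classes ts r j and TS R J (113 + 103 = 216) plus the double crossovers (16).
RF(ts–r) = (216 + 16) / 1682 = 232/1682 = 0.1379 → 13.8 map units.

13.8 map units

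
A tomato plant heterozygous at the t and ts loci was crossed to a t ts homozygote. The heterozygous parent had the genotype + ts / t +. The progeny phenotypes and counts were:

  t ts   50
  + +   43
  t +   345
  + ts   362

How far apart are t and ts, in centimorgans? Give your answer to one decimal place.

The recombinant classes are + + and t ts: 43 + 50 = 93.
Recombination frequency = 93/800 = 0.1163 ≈ 11.6%, i.e. 11.6 centimorgans.

11.6 centimorgans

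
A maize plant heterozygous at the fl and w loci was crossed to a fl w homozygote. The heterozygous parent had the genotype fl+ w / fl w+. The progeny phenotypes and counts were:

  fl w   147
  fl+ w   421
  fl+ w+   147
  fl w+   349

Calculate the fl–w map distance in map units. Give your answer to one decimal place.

27.6 map units

The recombinant classes are fl+ w+ and fl w: 147 + 147 = 294.
Recombination frequency = 294/1064 = 0.2763 ≈ 27.6%, i.e. 27.6 map units.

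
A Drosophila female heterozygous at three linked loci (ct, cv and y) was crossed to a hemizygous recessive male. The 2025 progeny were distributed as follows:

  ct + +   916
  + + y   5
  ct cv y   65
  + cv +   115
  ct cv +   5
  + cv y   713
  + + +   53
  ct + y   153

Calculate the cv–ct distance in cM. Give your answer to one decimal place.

6.3 cM

The two most frequent reciprocal classes, + cv y and ct + +, are the parental types, so the F1 was + cv y / ct + +.
The two rarest classes, + + y and ct cv +, are the double crossovers. Comparing them with the parentals, only the cv allele has switched, so cv is the middle locus and the order is ct – cv – y.
Crossovers in the ct–cv interval produce the single-crossover classes ct cv y and + + + (65 + 53 = 118) plus the double crossovers (10).
RF(ct–cv) = (118 + 10) / 2025 = 128/2025 = 0.0632 → 6.3 cM.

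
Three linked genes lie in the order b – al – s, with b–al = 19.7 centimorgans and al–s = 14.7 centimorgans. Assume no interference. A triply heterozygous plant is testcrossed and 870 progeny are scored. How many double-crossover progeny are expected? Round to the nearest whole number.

25

Map distances give recombination frequencies of 0.197 and 0.147 for the two intervals.
With no interference, expected double-crossover frequency = 0.197 × 0.147 = 0.02896.
Expected number = 0.02896 × 870 = 25.19 ≈ 25.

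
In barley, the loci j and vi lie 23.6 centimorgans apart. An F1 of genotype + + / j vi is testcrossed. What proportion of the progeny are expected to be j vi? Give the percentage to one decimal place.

38.2%

A map distance of 23.6 centimorgans corresponds to a recombination frequency of 0.236.
The F1 is + + / j vi, so j vi is a parental gamete class with expected frequency (1 − r)/2 = 0.764/2 = 0.3820.
That is 0.3820 = 38.2% of the progeny.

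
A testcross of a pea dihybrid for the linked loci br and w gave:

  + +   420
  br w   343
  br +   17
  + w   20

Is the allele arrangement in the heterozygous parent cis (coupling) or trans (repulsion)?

The two most frequent classes are + + (420) and br w (343); these are the parental (non-recombinant) types.
So the F1 carried + + on one chromosome and br w on the other — the recessive alleles are on the same chromosome (cis / coupling).

cis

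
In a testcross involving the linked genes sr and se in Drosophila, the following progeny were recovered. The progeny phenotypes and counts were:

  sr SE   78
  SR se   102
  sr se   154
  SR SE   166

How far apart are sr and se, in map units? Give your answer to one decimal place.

36.0 map units

The two most frequent classes, SR SE (166) and sr se (154), are the parental types, so the F1 was SR SE / sr se.
The recombinant classes are SR se and sr SE: 102 + 78 = 180.
Recombination frequency = 180/500 = 0.3600 ≈ 36.0%, i.e. 36.0 map units.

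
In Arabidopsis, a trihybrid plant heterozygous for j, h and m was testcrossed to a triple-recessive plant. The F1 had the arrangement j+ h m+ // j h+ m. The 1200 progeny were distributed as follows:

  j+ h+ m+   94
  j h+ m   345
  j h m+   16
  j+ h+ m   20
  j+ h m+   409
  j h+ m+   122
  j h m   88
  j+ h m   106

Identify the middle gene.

j

The two rarest classes, j h m+ and j+ h+ m, are the double crossovers. Comparing them with the parentals, only the j allele has switched, so j is the middle locus and the order is m – j – h.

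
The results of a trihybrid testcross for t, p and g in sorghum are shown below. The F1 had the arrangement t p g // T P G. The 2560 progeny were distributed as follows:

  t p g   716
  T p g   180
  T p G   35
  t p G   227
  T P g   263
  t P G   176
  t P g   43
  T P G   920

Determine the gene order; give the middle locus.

p

The two rarest classes, t P g and T p G, are the double crossovers. Comparing them with the parentals, only the p allele has switched, so p is the middle locus and the order is t – p – g.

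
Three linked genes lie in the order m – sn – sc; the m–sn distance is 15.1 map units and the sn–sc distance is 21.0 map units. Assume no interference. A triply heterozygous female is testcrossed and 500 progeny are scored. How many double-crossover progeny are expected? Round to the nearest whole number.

Map distances give recombination frequencies of 0.151 and 0.210 for the two intervals.
With no interference, expected double-crossover frequency = 0.151 × 0.210 = 0.03171.
Expected number = 0.03171 × 500 = 15.85 ≈ 16.

16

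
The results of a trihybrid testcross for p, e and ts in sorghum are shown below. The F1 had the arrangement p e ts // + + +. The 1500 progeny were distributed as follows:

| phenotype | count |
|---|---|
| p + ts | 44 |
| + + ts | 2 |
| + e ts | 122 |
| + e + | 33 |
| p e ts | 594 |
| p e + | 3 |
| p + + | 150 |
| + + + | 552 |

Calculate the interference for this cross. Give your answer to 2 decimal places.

0.67

The two rarest classes, p e + and + + ts, are the double crossovers. Comparing them with the parentals, only the ts allele has switched, so ts is the middle locus and the order is e – ts – p.
e–ts: (77 + 5)/1500 = 0.0547; ts–p: (272 + 5)/1500 = 0.1847.
Expected DCO frequency = 0.0547 × 0.1847 ≈ 0.01010; observed = 5/1500 ≈ 0.00333.
Coefficient of coincidence = 0.00333/0.01010 ≈ 0.33; interference = 1 − 0.33 = 0.67.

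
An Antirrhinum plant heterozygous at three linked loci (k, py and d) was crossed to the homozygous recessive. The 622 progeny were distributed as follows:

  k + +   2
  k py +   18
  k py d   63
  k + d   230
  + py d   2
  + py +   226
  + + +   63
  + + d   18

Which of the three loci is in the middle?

The two most frequent reciprocal classes, k + d and + py +, are the parental types, so the F1 was k + d / + py +.
The two rarest classes, k + + and + py d, are the double crossovers. Comparing them with the parentals, only the d allele has switched, so d is the middle locus and the order is k – d – py.

d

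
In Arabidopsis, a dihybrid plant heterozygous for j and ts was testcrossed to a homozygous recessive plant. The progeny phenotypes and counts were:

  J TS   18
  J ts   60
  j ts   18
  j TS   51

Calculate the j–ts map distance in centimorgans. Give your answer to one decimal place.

24.5 centimorgans

The two most frequent classes, J ts (60) and j TS (51), are the parental types, so the F1 was J ts / j TS.
The recombinant classes are J TS and j ts: 18 + 18 = 36.
Recombination frequency = 36/147 = 0.2449 ≈ 24.5%, i.e. 24.5 centimorgans.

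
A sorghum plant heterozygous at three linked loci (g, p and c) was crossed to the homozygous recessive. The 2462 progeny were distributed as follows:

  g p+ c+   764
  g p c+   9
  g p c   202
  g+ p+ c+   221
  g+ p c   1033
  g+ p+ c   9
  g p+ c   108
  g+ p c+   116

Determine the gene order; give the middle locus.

p

The two most frequent reciprocal classes, g p+ c+ and g+ p c, are the parental types, so the F1 was g p+ c+ / g+ p c.
The two rarest classes, g p c+ and g+ p+ c, are the double crossovers. Comparing them with the parentals, only the p allele has switched, so p is the middle locus and the order is c – p – g.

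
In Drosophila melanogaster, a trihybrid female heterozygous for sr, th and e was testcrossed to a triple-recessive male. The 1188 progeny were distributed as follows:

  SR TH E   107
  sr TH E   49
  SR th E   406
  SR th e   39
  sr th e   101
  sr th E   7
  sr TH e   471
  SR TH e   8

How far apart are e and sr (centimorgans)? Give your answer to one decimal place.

8.7 centimorgans

The two most frequent reciprocal classes, SR th E and sr TH e, are the parental types, so the F1 was SR th E / sr TH e.
The two rarest classes, sr th E and SR TH e, are the double crossovers. Comparing them with the parentals, only the sr allele has switched, so sr is the middle locus and the order is e – sr – th.
Crossovers in the e–sr interval produce the single-crossover classes SR th e and sr TH E (39 + 49 = 88) plus the double crossovers (15).
RF(e–sr) = (88 + 15) / 1188 = 103/1188 = 0.0867 → 8.7 centimorgans.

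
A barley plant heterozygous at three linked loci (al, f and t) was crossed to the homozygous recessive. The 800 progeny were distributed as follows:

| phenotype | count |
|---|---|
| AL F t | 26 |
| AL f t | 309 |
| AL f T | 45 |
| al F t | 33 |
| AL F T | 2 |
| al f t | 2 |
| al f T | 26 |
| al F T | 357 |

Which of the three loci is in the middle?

al

The two most frequent reciprocal classes, al F T and AL f t, are the parental types, so the F1 was al F T / AL f t.
The two rarest classes, AL F T and al f t, are the double crossovers. Comparing them with the parentals, only the al allele has switched, so al is the middle locus and the order is t – al – f.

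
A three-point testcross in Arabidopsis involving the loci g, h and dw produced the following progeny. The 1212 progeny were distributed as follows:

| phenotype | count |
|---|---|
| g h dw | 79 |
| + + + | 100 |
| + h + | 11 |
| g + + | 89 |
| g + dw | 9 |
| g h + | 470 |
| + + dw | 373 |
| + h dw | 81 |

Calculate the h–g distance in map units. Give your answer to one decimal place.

The two most frequent reciprocal classes, g h + and + + dw, are the parental types, so the F1 was g h + / + + dw.
The two rarest classes, + h + and g + dw, are the double crossovers. Comparing them with the parentals, only the g allele has switched, so g is the middle locus and the order is h – g – dw.
Crossovers in the h–g interval produce the single-crossover classes g + + and + h dw (89 + 81 = 170) plus the double crossovers (20).
RF(h–g) = (170 + 20) / 1212 = 190/1212 = 0.1568 → 15.7 map units.

15.7 map units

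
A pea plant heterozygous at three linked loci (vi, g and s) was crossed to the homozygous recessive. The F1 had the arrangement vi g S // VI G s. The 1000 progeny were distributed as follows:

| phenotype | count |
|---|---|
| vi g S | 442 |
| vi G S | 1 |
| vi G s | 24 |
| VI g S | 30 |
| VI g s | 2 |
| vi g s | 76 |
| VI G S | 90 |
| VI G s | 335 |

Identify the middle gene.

g

The two rarest classes, vi G S and VI g s, are the double crossovers. Comparing them with the parentals, only the g allele has switched, so g is the middle locus and the order is s – g – vi.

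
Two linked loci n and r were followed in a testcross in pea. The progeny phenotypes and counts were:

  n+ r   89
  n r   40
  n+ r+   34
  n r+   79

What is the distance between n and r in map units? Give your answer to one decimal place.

The two most frequent classes, n+ r (89) and n r+ (79), are the parental types, so the F1 was n+ r / n r+.
The recombinant classes are n+ r+ and n r: 34 + 40 = 74.
Recombination frequency = 74/242 = 0.3058 ≈ 30.6%, i.e. 30.6 map units.

30.6 map units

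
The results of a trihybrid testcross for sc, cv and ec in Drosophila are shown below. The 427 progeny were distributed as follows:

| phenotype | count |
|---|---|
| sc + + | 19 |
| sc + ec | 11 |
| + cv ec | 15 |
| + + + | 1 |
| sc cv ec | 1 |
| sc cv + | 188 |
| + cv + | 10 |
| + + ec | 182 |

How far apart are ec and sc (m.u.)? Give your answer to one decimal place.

The two most frequent reciprocal classes, + + ec and sc cv +, are the parental types, so the F1 was + + ec / sc cv +.
The two rarest classes, + + + and sc cv ec, are the double crossovers. Comparing them with the parentals, only the ec allele has switched, so ec is the middle locus and the order is sc – ec – cv.
Crossovers in the sc–ec interval produce the single-crossover classes sc + ec and + cv + (11 + 10 = 21) plus the double crossovers (2).
RF(sc–ec) = (21 + 2) / 427 = 23/427 = 0.0539 → 5.4 m.u.

5.4 m.u.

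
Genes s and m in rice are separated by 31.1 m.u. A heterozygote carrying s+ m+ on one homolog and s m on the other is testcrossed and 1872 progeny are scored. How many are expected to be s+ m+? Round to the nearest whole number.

A map distance of 31.1 m.u. corresponds to a recombination frequency of 0.311.
The F1 is s+ m+ / s m, so s+ m+ is a parental gamete class with expected frequency (1 − r)/2 = 0.689/2 = 0.3445.
Expected number = 0.3445 × 1872 = 644.90 ≈ 645.

645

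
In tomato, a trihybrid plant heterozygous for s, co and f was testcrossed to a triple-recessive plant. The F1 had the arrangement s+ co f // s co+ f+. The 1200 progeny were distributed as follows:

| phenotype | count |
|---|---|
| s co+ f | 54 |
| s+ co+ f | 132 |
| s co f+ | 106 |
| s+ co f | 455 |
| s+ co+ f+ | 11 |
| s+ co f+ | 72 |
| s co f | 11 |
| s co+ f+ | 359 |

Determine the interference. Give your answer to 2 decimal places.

0.31

The two rarest classes, s co f and s+ co+ f+, are the double crossovers. Comparing them with the parentals, only the s allele has switched, so s is the middle locus and the order is f – s – co.
f–s: (126 + 22)/1200 = 0.1233; s–co: (238 + 22)/1200 = 0.2167.
Expected DCO frequency = 0.1233 × 0.2167 ≈ 0.02672; observed = 22/1200 ≈ 0.01833.
Coefficient of coincidence = 0.01833/0.02672 ≈ 0.69; interference = 1 − 0.69 = 0.31.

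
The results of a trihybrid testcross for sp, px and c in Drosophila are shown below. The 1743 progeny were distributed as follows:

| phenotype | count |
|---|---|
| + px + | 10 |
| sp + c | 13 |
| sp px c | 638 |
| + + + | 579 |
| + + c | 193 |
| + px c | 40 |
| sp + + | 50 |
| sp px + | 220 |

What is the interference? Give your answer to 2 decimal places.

0.19

The two most frequent reciprocal classes, sp px c and + + +, are the parental types, so the F1 was sp px c / + + +.
The two rarest classes, sp + c and + px +, are the double crossovers. Comparing them with the parentals, only the px allele has switched, so px is the middle locus and the order is c – px – sp.
c–px: (413 + 23)/1743 = 0.2501; px–sp: (90 + 23)/1743 = 0.0648.
Expected DCO frequency = 0.2501 × 0.0648 ≈ 0.01621; observed = 23/1743 ≈ 0.01320.
Coefficient of coincidence = 0.01320/0.01621 ≈ 0.81; interference = 1 − 0.81 = 0.19.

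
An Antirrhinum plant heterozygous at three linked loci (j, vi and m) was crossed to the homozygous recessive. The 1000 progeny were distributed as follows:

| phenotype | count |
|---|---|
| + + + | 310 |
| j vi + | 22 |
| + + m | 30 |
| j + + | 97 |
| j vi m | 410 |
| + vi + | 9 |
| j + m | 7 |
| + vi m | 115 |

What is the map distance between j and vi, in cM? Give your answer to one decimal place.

22.8 cM

The two most frequent reciprocal classes, + + + and j vi m, are the parental types, so the F1 was + + + / j vi m.
The two rarest classes, + vi + and j + m, are the double crossovers. Comparing them with the parentals, only the vi allele has switched, so vi is the middle locus and the order is j – vi – m.
Crossovers in the j–vi interval produce the single-crossover classes j + + and + vi m (97 + 115 = 212) plus the double crossovers (16).
RF(j–vi) = (212 + 16) / 1000 = 228/1000 = 0.2280 → 22.8 cM.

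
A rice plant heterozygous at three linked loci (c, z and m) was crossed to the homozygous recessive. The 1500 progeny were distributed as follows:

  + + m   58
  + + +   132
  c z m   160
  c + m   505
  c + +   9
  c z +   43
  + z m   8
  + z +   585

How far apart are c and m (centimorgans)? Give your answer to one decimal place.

7.9 centimorgans

The two most frequent reciprocal classes, c + m and + z +, are the parental types, so the F1 was c + m / + z +.
The two rarest classes, c + + and + z m, are the double crossovers. Comparing them with the parentals, only the m allele has switched, so m is the middle locus and the order is c – m – z.
Crossovers in the c–m interval produce the single-crossover classes + + m and c z + (58 + 43 = 101) plus the double crossovers (17).
RF(c–m) = (101 + 17) / 1500 = 118/1500 = 0.0787 → 7.9 centimorgans.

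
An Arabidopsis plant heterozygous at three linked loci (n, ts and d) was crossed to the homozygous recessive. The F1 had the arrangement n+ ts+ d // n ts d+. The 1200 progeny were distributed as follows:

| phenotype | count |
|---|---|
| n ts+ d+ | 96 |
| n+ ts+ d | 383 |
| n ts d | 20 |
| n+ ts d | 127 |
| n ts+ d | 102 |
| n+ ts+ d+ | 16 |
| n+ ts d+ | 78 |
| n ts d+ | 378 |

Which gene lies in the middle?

The two rarest classes, n+ ts+ d+ and n ts d, are the double crossovers. Comparing them with the parentals, only the d allele has switched, so d is the middle locus and the order is n – d – ts.

d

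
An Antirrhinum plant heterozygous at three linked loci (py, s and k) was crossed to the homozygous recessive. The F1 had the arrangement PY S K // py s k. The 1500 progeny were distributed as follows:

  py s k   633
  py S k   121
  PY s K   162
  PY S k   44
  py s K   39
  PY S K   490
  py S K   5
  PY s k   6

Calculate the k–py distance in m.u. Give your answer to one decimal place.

The two rarest classes, py S K and PY s k, are the double crossovers. Comparing them with the parentals, only the py allele has switched, so py is the middle locus and the order is s – py – k.
Crossovers in the py–k interval produce the single-crossover classes PY S k and py s K (44 + 39 = 83) plus the double crossovers (11).
RF(py–k) = (83 + 11) / 1500 = 94/1500 = 0.0627 → 6.3 m.u.

6.3 m.u.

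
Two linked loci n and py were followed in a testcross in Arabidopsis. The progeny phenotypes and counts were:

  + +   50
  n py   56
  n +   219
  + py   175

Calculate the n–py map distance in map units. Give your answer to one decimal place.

The two most frequent classes, + py (175) and n + (219), are the parental types, so the F1 was + py / n +.
The recombinant classes are + + and n py: 50 + 56 = 106.
Recombination frequency = 106/500 = 0.2120 ≈ 21.2%, i.e. 21.2 map units.

21.2 map units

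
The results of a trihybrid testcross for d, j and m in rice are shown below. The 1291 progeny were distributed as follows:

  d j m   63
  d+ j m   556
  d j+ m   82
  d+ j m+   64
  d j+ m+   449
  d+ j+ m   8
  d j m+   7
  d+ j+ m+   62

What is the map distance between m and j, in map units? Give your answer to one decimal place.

12.5 map units

The two most frequent reciprocal classes, d+ j m and d j+ m+, are the parental types, so the F1 was d+ j m / d j+ m+.
The two rarest classes, d+ j+ m and d j m+, are the double crossovers. Comparing them with the parentals, only the j allele has switched, so j is the middle locus and the order is d – j – m.
Crossovers in the j–m interval produce the single-crossover classes d+ j m+ and d j+ m (64 + 82 = 146) plus the double crossovers (15).
RF(j–m) = (146 + 15) / 1291 = 161/1291 = 0.1247 → 12.5 map units.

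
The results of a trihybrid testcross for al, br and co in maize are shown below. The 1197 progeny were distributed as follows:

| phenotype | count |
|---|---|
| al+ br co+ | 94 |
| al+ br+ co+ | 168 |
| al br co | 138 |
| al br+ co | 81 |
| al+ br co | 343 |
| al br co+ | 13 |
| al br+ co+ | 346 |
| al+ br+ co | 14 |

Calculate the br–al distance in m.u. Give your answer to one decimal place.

The two most frequent reciprocal classes, al+ br co and al br+ co+, are the parental types, so the F1 was al+ br co / al br+ co+.
The two rarest classes, al+ br+ co and al br co+, are the double crossovers. Comparing them with the parentals, only the br allele has switched, so br is the middle locus and the order is co – br – al.
Crossovers in the br–al interval produce the single-crossover classes al br co and al+ br+ co+ (138 + 168 = 306) plus the double crossovers (27).
RF(br–al) = (306 + 27) / 1197 = 333/1197 = 0.2782 → 27.8 m.u.

27.8 m.u.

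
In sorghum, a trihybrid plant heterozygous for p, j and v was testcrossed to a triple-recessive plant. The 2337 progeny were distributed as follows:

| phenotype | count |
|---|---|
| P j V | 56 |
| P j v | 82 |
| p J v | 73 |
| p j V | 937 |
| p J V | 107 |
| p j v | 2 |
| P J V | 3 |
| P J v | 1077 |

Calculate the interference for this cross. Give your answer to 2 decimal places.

The two most frequent reciprocal classes, P J v and p j V, are the parental types, so the F1 was P J v / p j V.
The two rarest classes, P J V and p j v, are the double crossovers. Comparing them with the parentals, only the v allele has switched, so v is the middle locus and the order is j – v – p.
j–v: (189 + 5)/2337 = 0.0830; v–p: (129 + 5)/2337 = 0.0573.
Expected DCO frequency = 0.0830 × 0.0573 ≈ 0.00476; observed = 5/2337 ≈ 0.00214.
Coefficient of coincidence = 0.00214/0.00476 ≈ 0.45; interference = 1 − 0.45 = 0.55.

0.55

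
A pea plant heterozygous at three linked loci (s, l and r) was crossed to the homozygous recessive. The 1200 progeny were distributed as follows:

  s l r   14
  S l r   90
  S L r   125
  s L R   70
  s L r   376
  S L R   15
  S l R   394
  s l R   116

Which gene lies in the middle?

The two most frequent reciprocal classes, S l R and s L r, are the parental types, so the F1 was S l R / s L r.
The two rarest classes, S L R and s l r, are the double crossovers. Comparing them with the parentals, only the l allele has switched, so l is the middle locus and the order is s – l – r.

l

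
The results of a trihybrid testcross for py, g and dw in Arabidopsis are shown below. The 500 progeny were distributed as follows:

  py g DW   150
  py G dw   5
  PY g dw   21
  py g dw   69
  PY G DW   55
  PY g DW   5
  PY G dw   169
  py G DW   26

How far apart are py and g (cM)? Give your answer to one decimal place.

11.4 cM

The two most frequent reciprocal classes, PY G dw and py g DW, are the parental types, so the F1 was PY G dw / py g DW.
The two rarest classes, py G dw and PY g DW, are the double crossovers. Comparing them with the parentals, only the py allele has switched, so py is the middle locus and the order is g – py – dw.
Crossovers in the g–py interval produce the single-crossover classes PY g dw and py G DW (21 + 26 = 47) plus the double crossovers (10).
RF(g–py) = (47 + 10) / 500 = 57/500 = 0.1140 → 11.4 cM.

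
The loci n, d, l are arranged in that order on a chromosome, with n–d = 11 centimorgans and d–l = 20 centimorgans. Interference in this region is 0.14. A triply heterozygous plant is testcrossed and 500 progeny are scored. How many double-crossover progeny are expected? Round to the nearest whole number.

9

Map distances give recombination frequencies of 0.110 and 0.200 for the two intervals.
With interference 0.14 (so coincidence = 0.86), expected double-crossover frequency = 0.110 × 0.200 × 0.86 = 0.01892.
Expected number = 0.01892 × 500 = 9.46 ≈ 9.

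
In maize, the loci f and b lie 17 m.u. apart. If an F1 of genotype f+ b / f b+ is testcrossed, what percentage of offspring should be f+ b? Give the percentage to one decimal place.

41.5%

A map distance of 17 m.u. corresponds to a recombination frequency of 0.170.
The F1 is f+ b / f b+, so f+ b is a parental gamete class with expected frequency (1 − r)/2 = 0.830/2 = 0.4150.
That is 0.4150 = 41.5% of the progeny.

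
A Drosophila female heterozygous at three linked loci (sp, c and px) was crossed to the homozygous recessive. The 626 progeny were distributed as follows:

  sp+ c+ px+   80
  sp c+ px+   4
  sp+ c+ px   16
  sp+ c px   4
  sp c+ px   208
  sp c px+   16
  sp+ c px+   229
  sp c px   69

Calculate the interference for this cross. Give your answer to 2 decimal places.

0.20

The two most frequent reciprocal classes, sp+ c px+ and sp c+ px, are the parental types, so the F1 was sp+ c px+ / sp c+ px.
The two rarest classes, sp+ c px and sp c+ px+, are the double crossovers. Comparing them with the parentals, only the px allele has switched, so px is the middle locus and the order is c – px – sp.
c–px: (149 + 8)/626 = 0.2508; px–sp: (32 + 8)/626 = 0.0639.
Expected DCO frequency = 0.2508 × 0.0639 ≈ 0.01603; observed = 8/626 ≈ 0.01278.
Coefficient of coincidence = 0.01278/0.01603 ≈ 0.80; interference = 1 − 0.80 = 0.20.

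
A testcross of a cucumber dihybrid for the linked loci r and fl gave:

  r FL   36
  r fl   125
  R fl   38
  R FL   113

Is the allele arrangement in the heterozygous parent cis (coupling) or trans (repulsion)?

The two most frequent classes are R FL (113) and r fl (125); these are the parental (non-recombinant) types.
So the F1 carried R FL on one chromosome and r fl on the other — the recessive alleles are on the same chromosome (cis / coupling).

cis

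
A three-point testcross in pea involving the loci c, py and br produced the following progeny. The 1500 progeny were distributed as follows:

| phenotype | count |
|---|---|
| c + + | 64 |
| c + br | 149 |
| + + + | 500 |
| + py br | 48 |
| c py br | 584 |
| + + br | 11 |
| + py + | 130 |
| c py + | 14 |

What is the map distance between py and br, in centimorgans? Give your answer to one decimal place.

The two most frequent reciprocal classes, + + + and c py br, are the parental types, so the F1 was + + + / c py br.
The two rarest classes, + + br and c py +, are the double crossovers. Comparing them with the parentals, only the br allele has switched, so br is the middle locus and the order is py – br – c.
Crossovers in the py–br interval produce the single-crossover classes + py + and c + br (130 + 149 = 279) plus the double crossovers (25).
RF(py–br) = (279 + 25) / 1500 = 304/1500 = 0.2027 → 20.3 centimorgans.

20.3 centimorgans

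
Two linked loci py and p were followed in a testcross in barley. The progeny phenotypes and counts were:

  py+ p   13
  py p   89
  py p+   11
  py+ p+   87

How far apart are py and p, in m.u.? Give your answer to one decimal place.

The two most frequent classes, py+ p+ (87) and py p (89), are the parental types, so the F1 was py+ p+ / py p.
The recombinant classes are py+ p and py p+: 13 + 11 = 24.
Recombination frequency = 24/200 = 0.1200 ≈ 12.0%, i.e. 12.0 m.u.

12.0 m.u.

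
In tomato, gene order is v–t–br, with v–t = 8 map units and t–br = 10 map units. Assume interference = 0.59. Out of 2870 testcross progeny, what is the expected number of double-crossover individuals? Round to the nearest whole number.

Map distances give recombination frequencies of 0.080 and 0.100 for the two intervals.
With interference 0.59 (so coincidence = 0.41), expected double-crossover frequency = 0.080 × 0.100 × 0.41 = 0.00328.
Expected number = 0.00328 × 2870 = 9.41 ≈ 9.

9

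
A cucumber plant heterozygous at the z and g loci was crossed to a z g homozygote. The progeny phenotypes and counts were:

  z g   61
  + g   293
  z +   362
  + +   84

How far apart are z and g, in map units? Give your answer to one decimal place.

18.1 map units

The two most frequent classes, + g (293) and z + (362), are the parental types, so the F1 was + g / z +.
The recombinant classes are + + and z g: 84 + 61 = 145.
Recombination frequency = 145/800 = 0.1812 ≈ 18.1%, i.e. 18.1 map units.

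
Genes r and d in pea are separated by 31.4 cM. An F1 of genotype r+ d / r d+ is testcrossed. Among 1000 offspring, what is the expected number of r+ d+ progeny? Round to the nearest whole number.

157

A map distance of 31.4 cM corresponds to a recombination frequency of 0.314.
The F1 is r+ d / r d+, so r+ d+ is a recombinant gamete class with expected frequency r/2 = 0.314/2 = 0.1570.
Expected number = 0.1570 × 1000 = 157.00 ≈ 157.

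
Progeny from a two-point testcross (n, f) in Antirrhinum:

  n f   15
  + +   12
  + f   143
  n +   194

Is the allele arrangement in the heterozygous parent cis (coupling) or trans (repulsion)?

The two most frequent classes are + f (143) and n + (194); these are the parental (non-recombinant) types.
So the F1 carried + f on one chromosome and n + on the other — the recessive alleles are on opposite chromosomes (trans / repulsion).

trans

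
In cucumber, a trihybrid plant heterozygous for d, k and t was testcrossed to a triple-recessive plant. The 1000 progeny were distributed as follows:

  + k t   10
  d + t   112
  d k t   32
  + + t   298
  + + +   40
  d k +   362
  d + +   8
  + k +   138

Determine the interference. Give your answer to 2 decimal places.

The two most frequent reciprocal classes, d k + and + + t, are the parental types, so the F1 was d k + / + + t.
The two rarest classes, d + + and + k t, are the double crossovers. Comparing them with the parentals, only the k allele has switched, so k is the middle locus and the order is d – k – t.
d–k: (250 + 18)/1000 = 0.2680; k–t: (72 + 18)/1000 = 0.0900.
Expected DCO frequency = 0.2680 × 0.0900 ≈ 0.02412; observed = 18/1000 ≈ 0.01800.
Coefficient of coincidence = 0.01800/0.02412 ≈ 0.75; interference = 1 − 0.75 = 0.25.

0.25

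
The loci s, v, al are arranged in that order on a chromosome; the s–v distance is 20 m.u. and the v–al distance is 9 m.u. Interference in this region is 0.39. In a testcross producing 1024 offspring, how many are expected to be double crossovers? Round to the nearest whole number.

11

Map distances give recombination frequencies of 0.200 and 0.090 for the two intervals.
With interference 0.39 (so coincidence = 0.61), expected double-crossover frequency = 0.200 × 0.090 × 0.61 = 0.01098.
Expected number = 0.01098 × 1024 = 11.24 ≈ 11.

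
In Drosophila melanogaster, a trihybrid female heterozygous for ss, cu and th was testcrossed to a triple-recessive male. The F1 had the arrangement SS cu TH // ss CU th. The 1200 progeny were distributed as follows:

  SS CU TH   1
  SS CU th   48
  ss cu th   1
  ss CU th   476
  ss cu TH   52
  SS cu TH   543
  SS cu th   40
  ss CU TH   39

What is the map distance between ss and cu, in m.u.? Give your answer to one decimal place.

The two rarest classes, SS CU TH and ss cu th, are the double crossovers. Comparing them with the parentals, only the cu allele has switched, so cu is the middle locus and the order is ss – cu – th.
Crossovers in the ss–cu interval produce the single-crossover classes ss cu TH and SS CU th (52 + 48 = 100) plus the double crossovers (2).
RF(ss–cu) = (100 + 2) / 1200 = 102/1200 = 0.0850 → 8.5 m.u.

8.5 m.u.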